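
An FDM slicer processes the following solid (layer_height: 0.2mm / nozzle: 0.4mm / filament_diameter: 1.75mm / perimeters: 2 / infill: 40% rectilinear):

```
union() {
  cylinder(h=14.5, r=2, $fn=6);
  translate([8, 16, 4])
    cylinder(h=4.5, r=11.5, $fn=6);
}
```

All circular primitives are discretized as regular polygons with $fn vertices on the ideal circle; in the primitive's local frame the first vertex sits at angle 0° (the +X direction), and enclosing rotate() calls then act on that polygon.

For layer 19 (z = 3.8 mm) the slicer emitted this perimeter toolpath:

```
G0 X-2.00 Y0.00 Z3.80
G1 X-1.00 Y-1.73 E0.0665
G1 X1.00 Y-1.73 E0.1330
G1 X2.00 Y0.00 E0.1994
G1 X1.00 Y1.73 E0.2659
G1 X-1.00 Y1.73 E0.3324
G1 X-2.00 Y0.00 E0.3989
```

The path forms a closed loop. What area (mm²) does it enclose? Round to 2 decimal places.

Apply the shoelace formula to the sequence of (X, Y) vertices; enclosed area = 10.38 mm².

10.38 mm²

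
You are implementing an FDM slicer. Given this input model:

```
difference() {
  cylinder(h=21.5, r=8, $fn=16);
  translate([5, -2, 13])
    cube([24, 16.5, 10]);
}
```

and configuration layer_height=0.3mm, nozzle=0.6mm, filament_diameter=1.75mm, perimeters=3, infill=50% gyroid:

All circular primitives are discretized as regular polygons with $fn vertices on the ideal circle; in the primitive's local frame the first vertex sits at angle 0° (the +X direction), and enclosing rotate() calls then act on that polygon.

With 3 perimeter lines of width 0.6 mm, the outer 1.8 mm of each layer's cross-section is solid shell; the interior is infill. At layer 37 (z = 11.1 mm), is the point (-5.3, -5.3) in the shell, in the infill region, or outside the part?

shell

At z = 11.1 mm: the cylinder: section is a regular 16-gon, circumradius r=8; the cube at (5, -2) does not reach this height (z outside [13, 23]); Taking the first minus the rest: none of the subtracted shapes is present at this height, so the r=8 cylinder is unchanged — 1 connected region. Overall, the cross-section is a single solid region. The nearest boundary edge runs (-7.39, -3.06)→(-5.66, -5.66); distance from the point to it = 0.49 mm. The point is inside the cross-section, 0.49 mm from the nearest boundary — within the 1.8 mm shell band (3 × 0.6).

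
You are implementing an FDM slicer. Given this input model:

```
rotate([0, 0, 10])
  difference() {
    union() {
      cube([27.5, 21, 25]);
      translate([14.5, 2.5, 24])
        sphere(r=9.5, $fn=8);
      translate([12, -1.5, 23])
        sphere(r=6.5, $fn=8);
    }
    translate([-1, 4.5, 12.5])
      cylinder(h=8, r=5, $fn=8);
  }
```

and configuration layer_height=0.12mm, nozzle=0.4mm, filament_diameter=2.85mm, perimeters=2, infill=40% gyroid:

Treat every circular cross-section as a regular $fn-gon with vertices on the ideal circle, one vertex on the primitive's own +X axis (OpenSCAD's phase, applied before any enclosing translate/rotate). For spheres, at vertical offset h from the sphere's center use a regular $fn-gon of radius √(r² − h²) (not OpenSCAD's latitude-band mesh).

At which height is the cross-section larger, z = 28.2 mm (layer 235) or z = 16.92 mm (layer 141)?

layer 141 (z = 16.92 mm)

Layer 235 (z = 28.2): the cube is absent (z outside [0, 25]); the sphere at (14.5, 2.5): section is a regular 8-gon, circumradius = √(r²−h²) = √(9.5²−4.2²) = 8.521 (area = (8/2)·8.521²·sin(360°/8) = 205.37 mm²); the r=6.5 sphere at (12, -1.5) contributes a regular 8-gon of circumradius √(6.5²−5.2²) = 3.900 (area = (8/2)·3.900²·sin(360°/8) = 43.02 mm²); Merging all regions: the regions partially overlap — summed areas 248.39 mm² minus the doubly-counted overlap 41.73 mm² gives 206.66 mm² — area = 206.66 mm²; the cylinder at (-1, 4.5) is absent (z outside [12.5, 20.5]); After the difference (first − rest): none of the subtracted shapes is present at this height, so that combined region is unchanged — area = 206.66 mm²; (whole slice rotated 10° about Z — lengths, areas and connectivity unchanged). So its area = 206.66 mm². Layer 141 (z = 16.92): the cube is present — its section is the full 27.5×21 rectangle (area 577.50 mm²); the r=9.5 sphere at (14.5, 2.5) contributes a regular 8-gon of circumradius √(9.5²−7.08²) = 6.334 (area = (8/2)·6.334²·sin(360°/8) = 113.49 mm²); the r=6.5 sphere at (12, -1.5) slices to a regular 8-gon of circumradius 2.299 (√(r²−h²) with h=6.08 from center) (area = (8/2)·2.299²·sin(360°/8) = 14.94 mm²); Merging all regions: the regions partially overlap — summed areas 705.93 mm² minus the doubly-counted overlap 98.23 mm² gives 607.70 mm² — area = 607.70 mm²; the cylinder at (-1, 4.5): section is a regular 8-gon, circumradius r=5 (area = (8/2)·5.000²·sin(360°/8) = 70.71 mm²); After the difference (first − rest): starting from that combined region (607.70 mm²), the r=5 cylinder at (-1, 4.5) partially overlaps it — only the 25.76 mm² overlap (of its 70.71 mm²) is removed, clipping the outline — area = 581.94 mm²; (rotated 10° about Z; rotation is an isometry so areas/perimeters/island counts are preserved). So its area = 581.94 mm². Layer 141 is larger (581.94 vs 206.66 mm²).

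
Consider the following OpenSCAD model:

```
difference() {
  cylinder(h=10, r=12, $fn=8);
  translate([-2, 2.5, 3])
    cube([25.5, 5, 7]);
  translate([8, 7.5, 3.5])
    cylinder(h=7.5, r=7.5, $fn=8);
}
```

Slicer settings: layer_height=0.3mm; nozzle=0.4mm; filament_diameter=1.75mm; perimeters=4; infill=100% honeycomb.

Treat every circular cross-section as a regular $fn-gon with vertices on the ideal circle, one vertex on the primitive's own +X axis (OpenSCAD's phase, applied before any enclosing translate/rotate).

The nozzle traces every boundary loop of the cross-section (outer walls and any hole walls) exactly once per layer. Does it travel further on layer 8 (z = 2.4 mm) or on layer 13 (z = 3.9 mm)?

Layer 8 (z = 2.4): the r=12 cylinder contributes a regular 8-gon of circumradius 12 (perimeter = 2·8·12.000·sin(180°/8) = 73.48 mm); the cube at (-2, 2.5) does not reach this height (z outside [3, 10]); the cylinder at (8, 7.5) is not intersected at this z (z outside [3.5, 11]); Subtracting the remaining from the first: none of the subtracted shapes is present at this height, so the r=12 cylinder is unchanged — boundary = 73.48 mm. So its perimeter = 73.48 mm. Layer 13 (z = 3.9): the r=12 cylinder gives a regular 8-gon of circumradius 12 (constant along its height) (perimeter = 2·8·12.000·sin(180°/8) = 73.48 mm); the 25.5×5 cube at (-2, 2.5) contributes its full rectangle (perimeter 61.00 mm); the r=7.5 cylinder at (8, 7.5) contributes a regular 8-gon of circumradius 7.5 (perimeter = 2·8·7.500·sin(180°/8) = 45.92 mm); Subtracting the remaining from the first: starting from the r=12 cylinder, the 25.5×5 cube at (-2, 2.5) partially overlaps it — only the 59.64 mm² overlap (of its 127.50 mm²) is removed, clipping the outline; the r=7.5 cylinder at (8, 7.5) partially overlaps it — only the 31.35 mm² overlap (of its 159.10 mm²) is removed, clipping the outline — boundary = 84.62 mm. So its perimeter = 84.62 mm. Layer 13 is larger (84.62 vs 73.48 mm).

layer 13 (z = 3.9 mm)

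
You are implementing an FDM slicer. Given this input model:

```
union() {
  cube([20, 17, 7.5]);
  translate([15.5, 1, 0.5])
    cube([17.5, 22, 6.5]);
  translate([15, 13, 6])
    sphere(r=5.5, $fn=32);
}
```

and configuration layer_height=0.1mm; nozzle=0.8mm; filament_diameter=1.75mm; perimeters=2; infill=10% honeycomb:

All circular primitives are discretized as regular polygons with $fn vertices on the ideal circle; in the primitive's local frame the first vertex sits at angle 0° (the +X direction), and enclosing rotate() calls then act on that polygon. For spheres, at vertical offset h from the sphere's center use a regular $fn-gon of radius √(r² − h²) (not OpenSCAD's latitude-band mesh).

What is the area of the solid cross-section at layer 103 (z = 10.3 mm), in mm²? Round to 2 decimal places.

36.71 mm²

At z = 10.3 mm: the cube is absent (z outside [0, 7.5]); the cube at (15.5, 1) is not intersected at this z (z outside [0.5, 7]); the sphere at (15, 13): section is a regular 32-gon, circumradius = √(r²−h²) = √(5.5²−4.3²) = 3.429 (area = (32/2)·3.429²·sin(360°/32) = 36.71 mm²); Merging all regions: only the r=5.5 sphere at (15, 13) is present, so the union is just that shape — area = 36.71 mm². Overall, the cross-section is a single solid region. Net area = 36.71 mm².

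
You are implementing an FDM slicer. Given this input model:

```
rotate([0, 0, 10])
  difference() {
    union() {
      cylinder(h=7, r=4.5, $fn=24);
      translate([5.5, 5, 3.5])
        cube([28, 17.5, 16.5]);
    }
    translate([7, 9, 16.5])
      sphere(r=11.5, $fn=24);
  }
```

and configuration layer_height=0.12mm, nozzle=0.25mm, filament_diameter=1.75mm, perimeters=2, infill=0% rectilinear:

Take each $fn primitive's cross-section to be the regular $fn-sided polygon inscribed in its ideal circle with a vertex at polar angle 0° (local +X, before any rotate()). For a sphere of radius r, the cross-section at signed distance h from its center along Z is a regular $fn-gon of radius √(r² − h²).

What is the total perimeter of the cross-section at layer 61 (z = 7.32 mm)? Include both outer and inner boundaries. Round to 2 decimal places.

At z = 7.32 mm: the cylinder is not intersected at this z (z outside [0, 7]); the cube at (5.5, 5) (footprint 28×17.5) is included at this height (perimeter 91.00 mm); Merging all regions: only the 28×17.5 cube at (5.5, 5) is present, so the union is just that shape — boundary = 91.00 mm; the r=11.5 sphere at (7, 9) slices to a regular 24-gon of circumradius 6.927 (√(r²−h²) with h=9.18 from center) (perimeter = 2·24·6.927·sin(180°/24) = 43.40 mm); Taking the first minus the rest: starting from that combined region, the r=11.5 sphere at (7, 9) partially overlaps it — only the 79.41 mm² overlap (of its 149.01 mm²) is removed, clipping the outline — boundary = 89.84 mm; (rotated 10° about Z; rotation is an isometry so areas/perimeters/island counts are preserved). Overall, the cross-section is a single solid region. Total boundary length (outer) = 89.84 mm.

89.84 mm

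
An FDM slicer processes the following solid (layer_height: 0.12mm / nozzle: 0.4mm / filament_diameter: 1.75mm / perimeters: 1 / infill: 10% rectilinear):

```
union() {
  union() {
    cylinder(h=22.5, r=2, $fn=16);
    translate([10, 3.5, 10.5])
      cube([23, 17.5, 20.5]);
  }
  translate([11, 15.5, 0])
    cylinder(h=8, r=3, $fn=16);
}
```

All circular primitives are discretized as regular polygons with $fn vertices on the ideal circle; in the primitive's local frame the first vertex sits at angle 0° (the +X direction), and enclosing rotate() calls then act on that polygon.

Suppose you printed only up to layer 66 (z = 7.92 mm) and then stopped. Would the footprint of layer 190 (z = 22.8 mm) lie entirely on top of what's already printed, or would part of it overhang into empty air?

part overhangs

Compare the two slices. At z = 7.92: the r=2 cylinder gives a regular 16-gon of circumradius 2 (constant along its height) (area = (16/2)·2.000²·sin(360°/16) = 12.25 mm²); the cube at (10, 3.5) is not intersected at this z (z outside [10.5, 31]); Merging all regions: only the r=2 cylinder is present, so the union is just that shape — area = 12.25 mm²; the r=3 cylinder at (11, 15.5) contributes a regular 16-gon of circumradius 3 (area = (16/2)·3.000²·sin(360°/16) = 27.55 mm²); Combining (union): the 2 present regions are separate (no shared area or edge), so areas and boundary lengths simply add and each stays a separate island — area = 39.80 mm². At z = 22.8: the cylinder is not intersected at this z (z outside [0, 22.5]); the 23×17.5 cube at (10, 3.5) contributes its full rectangle (area 402.50 mm²); Combining (union): only the 23×17.5 cube at (10, 3.5) is present, so the union is just that shape — area = 402.50 mm²; the cylinder at (11, 15.5) is absent (z outside [0, 8]); Merging all regions: only the result so far is present, so the union is just that shape — area = 402.50 mm². Checking containment: at z = 22.8 the cross-section extends beyond the z = 7.92 cross-section by about 382.92 mm².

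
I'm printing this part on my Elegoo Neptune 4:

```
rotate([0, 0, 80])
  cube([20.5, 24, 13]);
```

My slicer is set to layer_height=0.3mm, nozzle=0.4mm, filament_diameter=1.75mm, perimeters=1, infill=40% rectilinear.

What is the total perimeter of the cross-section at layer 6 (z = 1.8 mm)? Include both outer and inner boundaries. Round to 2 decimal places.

89.00 mm

At z = 1.8 mm: the cube (footprint 20.5×24) is included at this height (perimeter 89.00 mm); (rotated 80° about Z; rotation is an isometry so areas/perimeters/island counts are preserved). Overall, the cross-section is a single solid region. Total boundary length (outer) = 89.00 mm.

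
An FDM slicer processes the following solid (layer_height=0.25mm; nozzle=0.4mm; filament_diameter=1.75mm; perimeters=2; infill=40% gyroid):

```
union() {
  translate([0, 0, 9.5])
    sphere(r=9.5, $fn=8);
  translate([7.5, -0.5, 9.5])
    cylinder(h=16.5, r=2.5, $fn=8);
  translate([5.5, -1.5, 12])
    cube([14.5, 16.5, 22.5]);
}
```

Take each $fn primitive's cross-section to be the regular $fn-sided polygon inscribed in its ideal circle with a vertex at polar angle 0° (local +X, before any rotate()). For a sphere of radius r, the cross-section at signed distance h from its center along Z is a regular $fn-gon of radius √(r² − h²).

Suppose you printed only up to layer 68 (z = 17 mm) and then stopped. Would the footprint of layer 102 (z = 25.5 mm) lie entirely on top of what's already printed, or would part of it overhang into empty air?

Compare the two slices. At z = 17: the sphere: section is a regular 8-gon, circumradius = √(r²−h²) = √(9.5²−7.5²) = 5.831 (area = (8/2)·5.831²·sin(360°/8) = 96.17 mm²); the r=2.5 cylinder at (7.5, -0.5) contributes a regular 8-gon of circumradius 2.5 (area = (8/2)·2.500²·sin(360°/8) = 17.68 mm²); the cube at (5.5, -1.5) is present — its section is the full 14.5×16.5 rectangle (area 239.25 mm²); Merging all regions: the regions partially overlap — summed areas 353.09 mm² minus the doubly-counted overlap 13.61 mm² gives 339.48 mm² — area = 339.48 mm². At z = 25.5: the sphere is absent (|z−center|=16.000 > r=9.5); the cylinder at (7.5, -0.5): section is a regular 8-gon, circumradius r=2.5 (area = (8/2)·2.500²·sin(360°/8) = 17.68 mm²); the cube at (5.5, -1.5) is present — its section is the full 14.5×16.5 rectangle (area 239.25 mm²); Taking the union: the regions partially overlap — summed areas 256.93 mm² minus the doubly-counted overlap 12.83 mm² gives 244.10 mm² — area = 244.10 mm². Checking containment: the cross-section at z = 25.5 is a subset of the cross-section at z = 17.

entirely on top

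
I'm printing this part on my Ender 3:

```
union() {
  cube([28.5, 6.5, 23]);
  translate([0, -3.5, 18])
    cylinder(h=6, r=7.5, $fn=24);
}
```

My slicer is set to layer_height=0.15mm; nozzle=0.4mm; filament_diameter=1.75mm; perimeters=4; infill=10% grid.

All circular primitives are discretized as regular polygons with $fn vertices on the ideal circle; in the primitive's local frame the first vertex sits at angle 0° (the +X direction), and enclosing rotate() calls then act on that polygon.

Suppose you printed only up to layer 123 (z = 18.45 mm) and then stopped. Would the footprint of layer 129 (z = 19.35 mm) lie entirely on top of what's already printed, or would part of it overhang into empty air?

entirely on top

Compare the two slices. At z = 18.45: the cube is present — its section is the full 28.5×6.5 rectangle (area 185.25 mm²); the cylinder at (0, -3.5): section is a regular 24-gon, circumradius r=7.5 (area = (24/2)·7.500²·sin(360°/24) = 174.70 mm²); Combining (union): the regions partially overlap — summed areas 359.95 mm² minus the doubly-counted overlap 18.58 mm² gives 341.38 mm² — area = 341.38 mm². At z = 19.35: the 28.5×6.5 cube contributes its full rectangle (area 185.25 mm²); the r=7.5 cylinder at (0, -3.5) gives a regular 24-gon of circumradius 7.5 (constant along its height) (area = (24/2)·7.500²·sin(360°/24) = 174.70 mm²); Taking the union: the regions partially overlap — summed areas 359.95 mm² minus the doubly-counted overlap 18.58 mm² gives 341.38 mm² — area = 341.38 mm². Checking containment: the cross-section at z = 19.35 is a subset of the cross-section at z = 18.45.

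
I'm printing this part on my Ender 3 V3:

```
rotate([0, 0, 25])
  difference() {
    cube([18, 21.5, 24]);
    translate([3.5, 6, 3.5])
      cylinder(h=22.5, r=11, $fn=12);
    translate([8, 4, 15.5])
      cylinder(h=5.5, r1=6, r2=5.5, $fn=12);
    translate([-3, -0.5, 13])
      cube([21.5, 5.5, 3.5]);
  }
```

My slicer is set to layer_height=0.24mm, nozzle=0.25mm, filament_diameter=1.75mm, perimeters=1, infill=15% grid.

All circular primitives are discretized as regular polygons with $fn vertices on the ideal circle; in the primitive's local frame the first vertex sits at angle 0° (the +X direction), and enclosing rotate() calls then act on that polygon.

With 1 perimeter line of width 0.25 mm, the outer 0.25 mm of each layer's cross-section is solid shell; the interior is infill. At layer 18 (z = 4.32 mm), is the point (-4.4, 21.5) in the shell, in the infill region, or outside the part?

shell

At z = 4.32 mm: the 18×21.5 cube contributes its full rectangle; the r=11 cylinder at (3.5, 6) gives a regular 12-gon of circumradius 11 (constant along its height); the cone at (8, 4) does not reach this height (z outside [15.5, 21]); the cube at (-3, -0.5) does not reach this height (z outside [13, 16.5]); Taking the first minus the rest: starting from the 18×21.5 cube, the r=11 cylinder at (3.5, 6) partially overlaps it — only the 209.69 mm² overlap (of its 363.00 mm²) is removed, clipping the outline — 1 connected region; (whole slice rotated 25° about Z — lengths, areas and connectivity unchanged). Overall, the cross-section is a single solid region. Undo the 25° rotation: the query point maps to (5.099, 21.345) in the un-rotated model frame. The nearest boundary edge runs (0.00, 21.50)→(18.00, 21.50); distance from the point to it = 0.15 mm. The point is inside the cross-section, 0.15 mm from the nearest boundary — within the 0.25 mm shell band (1 × 0.25).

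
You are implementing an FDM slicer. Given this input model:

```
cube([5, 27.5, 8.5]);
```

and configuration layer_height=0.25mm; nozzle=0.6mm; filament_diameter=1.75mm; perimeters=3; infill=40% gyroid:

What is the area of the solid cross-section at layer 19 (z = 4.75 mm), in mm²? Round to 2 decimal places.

At z = 4.75 mm: the cube is present — its section is the full 5×27.5 rectangle (area 137.50 mm²). Overall, the cross-section is a single solid region. Net area = 137.50 mm².

137.50 mm²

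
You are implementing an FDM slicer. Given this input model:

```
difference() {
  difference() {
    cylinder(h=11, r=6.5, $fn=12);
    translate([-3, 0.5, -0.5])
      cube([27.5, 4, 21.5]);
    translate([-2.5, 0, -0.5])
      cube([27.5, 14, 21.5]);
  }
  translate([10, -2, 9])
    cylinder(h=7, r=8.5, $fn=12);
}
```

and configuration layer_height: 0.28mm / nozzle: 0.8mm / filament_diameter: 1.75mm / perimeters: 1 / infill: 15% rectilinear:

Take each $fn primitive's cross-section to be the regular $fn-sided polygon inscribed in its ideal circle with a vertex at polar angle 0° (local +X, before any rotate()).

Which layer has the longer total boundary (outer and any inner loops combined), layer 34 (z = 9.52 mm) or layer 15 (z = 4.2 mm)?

Layer 34 (z = 9.52): the r=6.5 cylinder gives a regular 12-gon of circumradius 6.5 (constant along its height) (perimeter = 2·12·6.500·sin(180°/12) = 40.38 mm); the cube at (-3, 0.5) (footprint 27.5×4) is included at this height (perimeter 63.00 mm); the 27.5×14 cube at (-2.5, 0) contributes its full rectangle (perimeter 83.00 mm); Taking the first minus the rest: starting from the r=6.5 cylinder, the 27.5×4 cube at (-3, 0.5) partially overlaps it — only the 34.75 mm² overlap (of its 110.00 mm²) is removed, clipping the outline; the 27.5×14 cube at (-2.5, 0) partially overlaps it — only the 14.35 mm² overlap (of its 385.00 mm²) is removed, clipping the outline — boundary = 43.52 mm; the cylinder at (10, -2): section is a regular 12-gon, circumradius r=8.5 (perimeter = 2·12·8.500·sin(180°/12) = 52.80 mm); Subtracting the remaining from the first: starting from the result so far, the r=8.5 cylinder at (10, -2) partially overlaps it — only the 19.60 mm² overlap (of its 216.75 mm²) is removed, clipping the outline — boundary = 37.61 mm. So its perimeter = 37.61 mm. Layer 15 (z = 4.2): the cylinder: section is a regular 12-gon, circumradius r=6.5 (perimeter = 2·12·6.500·sin(180°/12) = 40.38 mm); the 27.5×4 cube at (-3, 0.5) contributes its full rectangle (perimeter 63.00 mm); the 27.5×14 cube at (-2.5, 0) contributes its full rectangle (perimeter 83.00 mm); Subtracting the remaining from the first: starting from the r=6.5 cylinder, the 27.5×4 cube at (-3, 0.5) partially overlaps it — only the 34.75 mm² overlap (of its 110.00 mm²) is removed, clipping the outline; the 27.5×14 cube at (-2.5, 0) partially overlaps it — only the 14.35 mm² overlap (of its 385.00 mm²) is removed, clipping the outline — boundary = 43.52 mm; the cylinder at (10, -2) is absent (z outside [9, 16]); Taking the first minus the rest: none of the subtracted shapes is present at this height, so the result so far is unchanged — boundary = 43.52 mm. So its perimeter = 43.52 mm. Layer 15 is larger (43.52 vs 37.61 mm).

layer 15 (z = 4.2 mm)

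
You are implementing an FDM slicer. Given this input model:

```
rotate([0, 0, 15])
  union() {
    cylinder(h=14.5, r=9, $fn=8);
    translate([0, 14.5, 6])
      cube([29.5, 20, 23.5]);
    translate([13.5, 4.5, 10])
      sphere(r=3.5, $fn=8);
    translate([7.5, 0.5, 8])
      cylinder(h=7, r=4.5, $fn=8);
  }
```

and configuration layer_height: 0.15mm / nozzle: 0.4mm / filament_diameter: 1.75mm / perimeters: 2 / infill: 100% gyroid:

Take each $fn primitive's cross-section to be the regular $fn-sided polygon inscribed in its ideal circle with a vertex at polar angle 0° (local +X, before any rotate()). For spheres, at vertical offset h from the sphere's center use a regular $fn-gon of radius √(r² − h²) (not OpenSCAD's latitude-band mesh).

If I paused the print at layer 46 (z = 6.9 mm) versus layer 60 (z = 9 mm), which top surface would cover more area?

Layer 46 (z = 6.9): the r=9 cylinder gives a regular 8-gon of circumradius 9 (constant along its height) (area = (8/2)·9.000²·sin(360°/8) = 229.10 mm²); the cube at (0, 14.5) (footprint 29.5×20) is included at this height (area 590.00 mm²); the r=3.5 sphere at (13.5, 4.5) contributes a regular 8-gon of circumradius √(3.5²−3.1²) = 1.625 (area = (8/2)·1.625²·sin(360°/8) = 7.47 mm²); the cylinder at (7.5, 0.5) is not intersected at this z (z outside [8, 15]); Merging all regions: the 3 present regions are separate (no shared area or edge), so areas and boundary lengths simply add and each stays a separate island — area = 826.57 mm²; (whole slice rotated 15° about Z — lengths, areas and connectivity unchanged). So its area = 826.57 mm². Layer 60 (z = 9): the r=9 cylinder contributes a regular 8-gon of circumradius 9 (area = (8/2)·9.000²·sin(360°/8) = 229.10 mm²); the 29.5×20 cube at (0, 14.5) contributes its full rectangle (area 590.00 mm²); the sphere at (13.5, 4.5): section is a regular 8-gon, circumradius = √(r²−h²) = √(3.5²−1²) = 3.354 (area = (8/2)·3.354²·sin(360°/8) = 31.82 mm²); the r=4.5 cylinder at (7.5, 0.5) contributes a regular 8-gon of circumradius 4.5 (area = (8/2)·4.500²·sin(360°/8) = 57.28 mm²); Combining (union): the regions partially overlap — summed areas 908.20 mm² minus the doubly-counted overlap 34.03 mm² gives 874.16 mm² — area = 874.16 mm²; (whole slice rotated 15° about Z — lengths, areas and connectivity unchanged). So its area = 874.16 mm². Layer 60 is larger (874.16 vs 826.57 mm²).

layer 60 (z = 9 mm)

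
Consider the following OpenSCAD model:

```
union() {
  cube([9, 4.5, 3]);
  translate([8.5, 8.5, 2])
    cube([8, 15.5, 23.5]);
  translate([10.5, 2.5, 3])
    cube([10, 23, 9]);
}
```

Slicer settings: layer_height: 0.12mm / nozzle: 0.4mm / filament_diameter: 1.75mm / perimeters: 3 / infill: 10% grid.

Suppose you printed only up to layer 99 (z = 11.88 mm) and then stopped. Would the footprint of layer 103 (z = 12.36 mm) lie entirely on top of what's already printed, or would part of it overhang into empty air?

entirely on top

Compare the two slices. At z = 11.88: the cube is absent (z outside [0, 3]); the cube at (8.5, 8.5) is present — its section is the full 8×15.5 rectangle (area 124.00 mm²); the 10×23 cube at (10.5, 2.5) contributes its full rectangle (area 230.00 mm²); Taking the union: the regions partially overlap — summed areas 354.00 mm² minus the doubly-counted overlap 93.00 mm² gives 261.00 mm² — area = 261.00 mm². At z = 12.36: the cube is absent (z outside [0, 3]); the 8×15.5 cube at (8.5, 8.5) contributes its full rectangle (area 124.00 mm²); the cube at (10.5, 2.5) is not intersected at this z (z outside [3, 12]); Merging all regions: only the 8×15.5 cube at (8.5, 8.5) is present, so the union is just that shape — area = 124.00 mm². Checking containment: the cross-section at z = 12.36 is a subset of the cross-section at z = 11.88.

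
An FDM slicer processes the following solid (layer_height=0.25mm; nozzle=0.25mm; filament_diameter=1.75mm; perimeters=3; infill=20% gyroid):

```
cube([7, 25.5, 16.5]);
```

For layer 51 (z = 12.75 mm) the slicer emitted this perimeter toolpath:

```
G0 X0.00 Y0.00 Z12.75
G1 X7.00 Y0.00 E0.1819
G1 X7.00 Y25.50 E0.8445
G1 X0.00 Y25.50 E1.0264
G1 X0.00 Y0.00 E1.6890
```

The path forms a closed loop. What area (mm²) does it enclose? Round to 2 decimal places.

Apply the shoelace formula to the sequence of (X, Y) vertices; enclosed area = 178.50 mm².

178.50 mm²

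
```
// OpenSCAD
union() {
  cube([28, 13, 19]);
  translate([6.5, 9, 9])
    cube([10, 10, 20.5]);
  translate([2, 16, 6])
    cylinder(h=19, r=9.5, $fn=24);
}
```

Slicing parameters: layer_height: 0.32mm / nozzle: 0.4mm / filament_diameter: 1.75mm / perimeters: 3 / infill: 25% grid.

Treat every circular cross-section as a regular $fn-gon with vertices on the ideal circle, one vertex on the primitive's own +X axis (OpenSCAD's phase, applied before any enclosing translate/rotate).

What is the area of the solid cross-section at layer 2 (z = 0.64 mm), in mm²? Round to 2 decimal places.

364.00 mm²

At z = 0.64 mm: the 28×13 cube contributes its full rectangle (area 364.00 mm²); the cube at (6.5, 9) is absent (z outside [9, 29.5]); the cylinder at (2, 16) does not reach this height (z outside [6, 25]); Combining (union): only the 28×13 cube is present, so the union is just that shape — area = 364.00 mm². Overall, the cross-section is a single solid region. Net area = 364.00 mm².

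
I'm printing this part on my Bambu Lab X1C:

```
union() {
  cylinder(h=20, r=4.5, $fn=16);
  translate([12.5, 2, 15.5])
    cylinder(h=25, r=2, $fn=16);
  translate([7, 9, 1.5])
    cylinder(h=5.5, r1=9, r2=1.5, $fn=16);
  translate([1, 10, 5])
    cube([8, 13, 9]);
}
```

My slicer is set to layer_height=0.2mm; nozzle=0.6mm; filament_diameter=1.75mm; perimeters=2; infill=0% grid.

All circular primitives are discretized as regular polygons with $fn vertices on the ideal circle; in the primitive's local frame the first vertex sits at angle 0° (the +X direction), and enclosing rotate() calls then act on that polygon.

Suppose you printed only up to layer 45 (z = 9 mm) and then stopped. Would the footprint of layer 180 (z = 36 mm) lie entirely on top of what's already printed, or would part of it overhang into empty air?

Compare the two slices. At z = 9: the cylinder: section is a regular 16-gon, circumradius r=4.5 (area = (16/2)·4.500²·sin(360°/16) = 61.99 mm²); the cylinder at (12.5, 2) does not reach this height (z outside [15.5, 40.5]); the cone at (7, 9) is absent (z outside [1.5, 7]); the 8×13 cube at (1, 10) contributes its full rectangle (area 104.00 mm²); Taking the union: the 2 present regions are separate (no shared area or edge), so areas and boundary lengths simply add and each stays a separate island — area = 165.99 mm². At z = 36: the cylinder does not reach this height (z outside [0, 20]); the r=2 cylinder at (12.5, 2) gives a regular 16-gon of circumradius 2 (constant along its height) (area = (16/2)·2.000²·sin(360°/16) = 12.25 mm²); the cone at (7, 9) is absent (z outside [1.5, 7]); the cube at (1, 10) is absent (z outside [5, 14]); Merging all regions: only the r=2 cylinder at (12.5, 2) is present, so the union is just that shape — area = 12.25 mm². Checking containment: at z = 36 the cross-section extends beyond the z = 9 cross-section by about 12.25 mm².

part overhangs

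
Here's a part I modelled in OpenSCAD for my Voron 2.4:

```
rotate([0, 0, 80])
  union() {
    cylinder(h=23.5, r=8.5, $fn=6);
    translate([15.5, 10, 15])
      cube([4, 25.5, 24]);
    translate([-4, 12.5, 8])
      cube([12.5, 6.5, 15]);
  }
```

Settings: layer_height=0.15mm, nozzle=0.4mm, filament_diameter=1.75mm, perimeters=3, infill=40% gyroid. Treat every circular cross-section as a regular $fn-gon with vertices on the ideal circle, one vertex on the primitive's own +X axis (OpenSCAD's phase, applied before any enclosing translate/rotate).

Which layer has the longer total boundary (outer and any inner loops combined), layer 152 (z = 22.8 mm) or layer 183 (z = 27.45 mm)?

layer 152 (z = 22.8 mm)

Layer 152 (z = 22.8): the cylinder: section is a regular 6-gon, circumradius r=8.5 (perimeter = 2·6·8.500·sin(180°/6) = 51.00 mm); the 4×25.5 cube at (15.5, 10) contributes its full rectangle (perimeter 59.00 mm); the cube at (-4, 12.5) is present — its section is the full 12.5×6.5 rectangle (perimeter 38.00 mm); Merging all regions: the 3 present regions are separate (no shared area or edge), so areas and boundary lengths simply add and each stays a separate island — boundary = 148.00 mm; (whole slice rotated 80° about Z — lengths, areas and connectivity unchanged). So its perimeter = 148.00 mm. Layer 183 (z = 27.45): the cylinder is absent (z outside [0, 23.5]); the 4×25.5 cube at (15.5, 10) contributes its full rectangle (perimeter 59.00 mm); the cube at (-4, 12.5) is not intersected at this z (z outside [8, 23]); Merging all regions: only the 4×25.5 cube at (15.5, 10) is present, so the union is just that shape — boundary = 59.00 mm; (rotated 80° about Z; rotation is an isometry so areas/perimeters/island counts are preserved). So its perimeter = 59.00 mm. Layer 152 is larger (148.00 vs 59.00 mm).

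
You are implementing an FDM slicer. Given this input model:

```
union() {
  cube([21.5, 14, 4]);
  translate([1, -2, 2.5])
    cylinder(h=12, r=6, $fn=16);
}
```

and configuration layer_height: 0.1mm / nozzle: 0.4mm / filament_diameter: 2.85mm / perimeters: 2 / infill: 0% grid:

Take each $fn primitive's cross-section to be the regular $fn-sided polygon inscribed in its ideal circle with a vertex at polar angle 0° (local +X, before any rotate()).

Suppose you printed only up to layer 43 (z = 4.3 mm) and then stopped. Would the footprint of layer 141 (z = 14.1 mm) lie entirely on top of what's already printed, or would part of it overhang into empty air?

Compare the two slices. At z = 4.3: the cube is absent (z outside [0, 4]); the cylinder at (1, -2): section is a regular 16-gon, circumradius r=6 (area = (16/2)·6.000²·sin(360°/16) = 110.21 mm²); Merging all regions: only the r=6 cylinder at (1, -2) is present, so the union is just that shape — area = 110.21 mm². At z = 14.1: the cube is not intersected at this z (z outside [0, 4]); the r=6 cylinder at (1, -2) gives a regular 16-gon of circumradius 6 (constant along its height) (area = (16/2)·6.000²·sin(360°/16) = 110.21 mm²); Combining (union): only the r=6 cylinder at (1, -2) is present, so the union is just that shape — area = 110.21 mm². Checking containment: the cross-section at z = 14.1 is a subset of the cross-section at z = 4.3.

entirely on top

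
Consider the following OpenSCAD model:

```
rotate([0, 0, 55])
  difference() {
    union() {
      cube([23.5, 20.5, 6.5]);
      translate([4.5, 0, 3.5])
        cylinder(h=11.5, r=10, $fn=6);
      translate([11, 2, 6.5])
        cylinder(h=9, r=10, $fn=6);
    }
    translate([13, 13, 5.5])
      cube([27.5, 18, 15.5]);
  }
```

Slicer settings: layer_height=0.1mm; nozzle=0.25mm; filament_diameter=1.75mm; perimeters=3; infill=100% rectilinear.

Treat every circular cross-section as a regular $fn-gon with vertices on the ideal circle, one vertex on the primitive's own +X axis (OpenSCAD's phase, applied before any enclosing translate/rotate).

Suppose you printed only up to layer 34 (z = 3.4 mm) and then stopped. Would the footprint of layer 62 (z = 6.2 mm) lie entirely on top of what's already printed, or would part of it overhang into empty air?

Compare the two slices. At z = 3.4: the 23.5×20.5 cube contributes its full rectangle (area 481.75 mm²); the cylinder at (4.5, 0) is not intersected at this z (z outside [3.5, 15]); the cylinder at (11, 2) is absent (z outside [6.5, 15.5]); Taking the union: only the 23.5×20.5 cube is present, so the union is just that shape — area = 481.75 mm²; the cube at (13, 13) is absent (z outside [5.5, 21]); After the difference (first − rest): none of the subtracted shapes is present at this height, so that combined region is unchanged — area = 481.75 mm²; (whole slice rotated 55° about Z — lengths, areas and connectivity unchanged). At z = 6.2: the cube (footprint 23.5×20.5) is included at this height (area 481.75 mm²); the cylinder at (4.5, 0): section is a regular 6-gon, circumradius r=10 (area = (6/2)·10.000²·sin(360°/6) = 259.81 mm²); the cylinder at (11, 2) is absent (z outside [6.5, 15.5]); Combining (union): the regions partially overlap — summed areas 741.56 mm² minus the doubly-counted overlap 103.92 mm² gives 637.63 mm² — area = 637.63 mm²; the cube at (13, 13) is present — its section is the full 27.5×18 rectangle (area 495.00 mm²); After the difference (first − rest): starting from that combined region (637.63 mm²), the 27.5×18 cube at (13, 13) partially overlaps it — only the 78.75 mm² overlap (of its 495.00 mm²) is removed, clipping the outline — area = 558.88 mm²; (rotated 55° about Z; rotation is an isometry so areas/perimeters/island counts are preserved). Checking containment: at z = 6.2 the cross-section extends beyond the z = 3.4 cross-section by about 155.88 mm².

part overhangs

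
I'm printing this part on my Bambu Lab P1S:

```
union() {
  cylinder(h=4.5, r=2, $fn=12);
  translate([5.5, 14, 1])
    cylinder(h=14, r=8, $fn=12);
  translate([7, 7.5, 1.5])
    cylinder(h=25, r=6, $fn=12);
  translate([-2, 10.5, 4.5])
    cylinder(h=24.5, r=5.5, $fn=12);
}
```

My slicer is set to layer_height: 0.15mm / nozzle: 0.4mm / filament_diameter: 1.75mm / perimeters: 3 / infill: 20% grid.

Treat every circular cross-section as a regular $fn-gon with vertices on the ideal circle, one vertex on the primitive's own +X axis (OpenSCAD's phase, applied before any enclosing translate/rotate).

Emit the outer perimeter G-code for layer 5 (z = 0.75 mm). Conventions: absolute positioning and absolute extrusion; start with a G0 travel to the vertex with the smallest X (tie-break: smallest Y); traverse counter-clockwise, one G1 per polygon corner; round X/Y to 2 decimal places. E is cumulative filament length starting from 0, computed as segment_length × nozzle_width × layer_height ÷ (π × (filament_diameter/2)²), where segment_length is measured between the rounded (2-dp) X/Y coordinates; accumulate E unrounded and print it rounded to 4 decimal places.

At z = 0.75 mm: the r=2 cylinder contributes a regular 12-gon of circumradius 2; the cylinder at (5.5, 14) is absent (z outside [1, 15]); the cylinder at (7, 7.5) is absent (z outside [1.5, 26.5]); the cylinder at (-2, 10.5) does not reach this height (z outside [4.5, 29]); Merging all regions: only the r=2 cylinder is present, so the union is just that shape — 1 connected region. The outline is a single polygon with 12 vertices. Extrusion per mm of travel: 0.4 × 0.15 / (π × 0.875²) = 0.024945. Accumulating E over each segment gives final E = 0.3097.

G0 X-2.00 Y0.00 Z0.75
G1 X-1.73 Y-1.00 E0.0258
G1 X-1.00 Y-1.73 E0.0516
G1 X0.00 Y-2.00 E0.0774
G1 X1.00 Y-1.73 E0.1033
G1 X1.73 Y-1.00 E0.1290
G1 X2.00 Y0.00 E0.1549
G1 X1.73 Y1.00 E0.1807
G1 X1.00 Y1.73 E0.2064
G1 X0.00 Y2.00 E0.2323
G1 X-1.00 Y1.73 E0.2581
G1 X-1.73 Y1.00 E0.2839
G1 X-2.00 Y0.00 E0.3097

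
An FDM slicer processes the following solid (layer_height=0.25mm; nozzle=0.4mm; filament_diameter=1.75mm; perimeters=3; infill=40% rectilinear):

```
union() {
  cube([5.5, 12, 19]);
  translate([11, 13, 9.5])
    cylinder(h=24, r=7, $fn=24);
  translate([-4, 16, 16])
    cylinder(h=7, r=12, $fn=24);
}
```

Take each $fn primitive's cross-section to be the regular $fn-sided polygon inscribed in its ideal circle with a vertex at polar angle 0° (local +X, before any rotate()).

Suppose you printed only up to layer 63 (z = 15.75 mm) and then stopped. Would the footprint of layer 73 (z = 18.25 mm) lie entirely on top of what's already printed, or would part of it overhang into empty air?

Compare the two slices. At z = 15.75: the 5.5×12 cube contributes its full rectangle (area 66.00 mm²); the r=7 cylinder at (11, 13) gives a regular 24-gon of circumradius 7 (constant along its height) (area = (24/2)·7.000²·sin(360°/24) = 152.19 mm²); the cylinder at (-4, 16) is not intersected at this z (z outside [16, 23]); Taking the union: the regions partially overlap — summed areas 218.19 mm² minus the doubly-counted overlap 2.81 mm² gives 215.37 mm² — area = 215.37 mm². At z = 18.25: the cube (footprint 5.5×12) is included at this height (area 66.00 mm²); the r=7 cylinder at (11, 13) gives a regular 24-gon of circumradius 7 (constant along its height) (area = (24/2)·7.000²·sin(360°/24) = 152.19 mm²); the r=12 cylinder at (-4, 16) gives a regular 24-gon of circumradius 12 (constant along its height) (area = (24/2)·12.000²·sin(360°/24) = 447.24 mm²); Merging all regions: the regions partially overlap — summed areas 665.42 mm² minus the doubly-counted overlap 56.89 mm² gives 608.53 mm² — area = 608.53 mm². Checking containment: at z = 18.25 the cross-section extends beyond the z = 15.75 cross-section by about 393.16 mm².

part overhangs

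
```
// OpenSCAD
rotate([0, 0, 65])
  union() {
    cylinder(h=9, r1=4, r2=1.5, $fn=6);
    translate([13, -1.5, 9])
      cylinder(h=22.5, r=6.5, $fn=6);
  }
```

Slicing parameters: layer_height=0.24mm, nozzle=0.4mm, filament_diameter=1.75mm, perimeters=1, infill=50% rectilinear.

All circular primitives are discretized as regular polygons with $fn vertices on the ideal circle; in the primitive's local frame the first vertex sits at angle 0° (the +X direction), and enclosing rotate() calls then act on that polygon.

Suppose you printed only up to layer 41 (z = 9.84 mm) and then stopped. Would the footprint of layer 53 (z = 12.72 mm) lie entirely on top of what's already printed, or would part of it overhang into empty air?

entirely on top

Compare the two slices. At z = 9.84: the cone is absent (z outside [0, 9]); the r=6.5 cylinder at (13, -1.5) contributes a regular 6-gon of circumradius 6.5 (area = (6/2)·6.500²·sin(360°/6) = 109.77 mm²); Taking the union: only the r=6.5 cylinder at (13, -1.5) is present, so the union is just that shape — area = 109.77 mm²; (whole slice rotated 65° about Z — lengths, areas and connectivity unchanged). At z = 12.72: the cone does not reach this height (z outside [0, 9]); the r=6.5 cylinder at (13, -1.5) contributes a regular 6-gon of circumradius 6.5 (area = (6/2)·6.500²·sin(360°/6) = 109.77 mm²); Combining (union): only the r=6.5 cylinder at (13, -1.5) is present, so the union is just that shape — area = 109.77 mm²; (whole slice rotated 65° about Z — lengths, areas and connectivity unchanged). Checking containment: the cross-section at z = 12.72 is a subset of the cross-section at z = 9.84.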